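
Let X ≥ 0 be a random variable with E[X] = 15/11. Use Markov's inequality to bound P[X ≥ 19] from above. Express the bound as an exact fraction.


μ = E[X] = 15/11, a = 19.
Markov: P[X ≥ 19] ≤ μ/a = (15/11)/19 = 15/209.
Numerically: ≈ 0.071770.
(Since a = 19 > μ = 1.363636, the bound 15/209 is < 1 and informative.)

P[X ≥ 19] ≤ 15/209 ≈ 0.071770.


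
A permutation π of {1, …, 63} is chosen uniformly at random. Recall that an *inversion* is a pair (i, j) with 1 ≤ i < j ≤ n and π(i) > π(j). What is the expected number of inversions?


Write X = Σ X_I over the C(63, 2) = 1953 pairs i < j, with X_I the indicator of one inversion.
There are 1953 indicators.
For each fixed pair i < j, the values π(i) and π(j) are two distinct elements of {1, …, 63} in uniformly random order; by symmetry P[π(i) > π(j)] = 1/2.
By linearity: E[X] = 1953 · (1/2) = C(63, 2) · (1/2) = 1953/2 = 1953/2 ≈ 976.50000.

E[X] = 1953/2 = 976.50000.


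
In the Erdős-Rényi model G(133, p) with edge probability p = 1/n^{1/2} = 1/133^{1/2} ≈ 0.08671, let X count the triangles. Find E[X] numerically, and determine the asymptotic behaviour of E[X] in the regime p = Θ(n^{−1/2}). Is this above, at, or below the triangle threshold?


Number of potential triangles: C(133, 3) = 383306.
Each occurs with probability p³ ≈ (0.08671)³ ≈ 6.519624e-04.
By linearity: E[X] = C(133, 3)·p³ ≈ 383306 · 6.519624e-04 ≈ 249.9011.
Since α = 1/2 < 1, p = c/n^{1/2} ≫ 1/n is above the triangle threshold p ~ 1/n. Asymptotically E[X] ~ (c³/6)·n^{3(1−α)} = (1³/6)·n^{1.5} → ∞; triangles are abundant w.h.p.

E[X] ≈ 249.9011; in regime p = Θ(1/n^{1/2}) E[X] diverges (above the triangle threshold p ~ 1/n).


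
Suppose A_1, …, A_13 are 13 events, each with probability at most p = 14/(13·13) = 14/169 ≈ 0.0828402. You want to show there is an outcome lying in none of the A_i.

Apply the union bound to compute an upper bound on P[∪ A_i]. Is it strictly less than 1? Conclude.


Union bound: P[∪_{i=1}^{13} A_i] ≤ Σ_i P[A_i] ≤ 13·p = 13·(14/169) = 14/13.
Numerically: 14/13 ≈ 1.0769231.
Is 14/13 < 1? NO.
Since the bound 14/13 is ≥ 1, the union bound is uninformative here; it does NOT by itself certify existence.

13·p = 14/13 ≈ 1.0769231; existence NOT certified by the union bound.


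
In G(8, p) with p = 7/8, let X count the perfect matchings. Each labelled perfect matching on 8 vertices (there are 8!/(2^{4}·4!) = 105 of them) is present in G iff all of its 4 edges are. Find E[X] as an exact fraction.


K_8 has 8!/(2^{4}·4!) = 105 labelled perfect matchings.
For each such perfect matching H, let X_H = 1 if all 4 edges of H are present in G. Then P[X_H = 1] = p^{4} = (7/8)^{4} = 2401/4096.
Summing the indicators: E[X] = Σ_H E[X_H] = 105 · p^{4} = 105 · 2401/4096 = 252105/4096.
Numerically: E[X] ≈ 61.549.

E[X] = 105 · (7/8)^{4} = 252105/4096 ≈ 61.549.


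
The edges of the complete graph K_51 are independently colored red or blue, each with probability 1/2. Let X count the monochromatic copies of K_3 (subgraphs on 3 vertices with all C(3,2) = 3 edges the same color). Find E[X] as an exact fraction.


Let X = Σ_S X_S over the C(51, 3) = 20825 subsets S of size 3, where X_S = 1 if the K_3 on S is monochromatic.
For a fixed S, the K_3 on S has C(3, 2) = 3 edges. P[all 3 edges red] = (1/2)^3, and likewise for blue, so P[monochromatic] = 2·(1/2)^3 = 2^{1 − 3} = 1/4.
By linearity of expectation: E[X] = C(51, 3) · 2^{1 − 3} = 20825 · 1/4 = 20825/4.
Numerically: E[X] ≈ 5206.2500.

E[X] = C(51,3)·2^(1−C(3,2)) = 20825/4 ≈ 5206.2500.


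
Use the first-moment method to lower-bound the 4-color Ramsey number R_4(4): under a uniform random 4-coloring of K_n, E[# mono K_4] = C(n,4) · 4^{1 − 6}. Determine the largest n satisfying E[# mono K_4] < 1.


We need C(n, 4) · 4^{1 − 6} < 1, i.e. C(n, 4) < 4^{6 − 1} = 1024.
Check values of n near the boundary:
  n = 9: C(9, 4) = 126; 126 < 1024? YES
  n = 10: C(10, 4) = 210; 210 < 1024? YES
  n = 11: C(11, 4) = 330; 330 < 1024? YES
  n = 12: C(12, 4) = 495; 495 < 1024? YES
  n = 13: C(13, 4) = 715; 715 < 1024? YES
  n = 14: C(14, 4) = 1001; 1001 < 1024? YES
  n = 15: C(15, 4) = 1365; 1365 < 1024? NO
  n = 16: C(16, 4) = 1820; 1820 < 1024? NO
The largest n with C(n, 4) < 1024 is n = 14 (where E[X] = 1001/1024 ≈ 0.977539). Hence R_4(4) > 14, i.e. R_4(4) ≥ 15.

Largest n = 14; hence R_4(4) > 14.


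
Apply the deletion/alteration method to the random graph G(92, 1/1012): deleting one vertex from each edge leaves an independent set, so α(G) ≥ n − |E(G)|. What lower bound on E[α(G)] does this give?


E[|E(G)|] = C(92, 2)·p = 4186 · (1/1012) = 91/22.
E[α(G)] ≥ n − E[|E(G)|] = 92 − 91/22 = 1933/22.
Numerically: ≈ 87.864.
(This is only a lower bound; the true E[α(G)] may be larger.)

E[α(G)] ≥ 1933/22 ≈ 87.864.


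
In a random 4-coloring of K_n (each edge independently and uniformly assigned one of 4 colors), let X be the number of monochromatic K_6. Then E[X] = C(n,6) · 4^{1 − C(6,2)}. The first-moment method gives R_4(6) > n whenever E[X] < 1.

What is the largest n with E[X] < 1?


We need C(n, 6) · 4^{1 − 15} < 1, i.e. C(n, 6) < 4^{15 − 1} = 268435456.
Check values of n near the boundary:
  n = 73: C(73, 6) = 170230452; 170230452 < 268435456? YES
  n = 74: C(74, 6) = 185250786; 185250786 < 268435456? YES
  n = 75: C(75, 6) = 201359550; 201359550 < 268435456? YES
  n = 76: C(76, 6) = 218618940; 218618940 < 268435456? YES
  n = 77: C(77, 6) = 237093780; 237093780 < 268435456? YES
  n = 78: C(78, 6) = 256851595; 256851595 < 268435456? YES
  n = 79: C(79, 6) = 277962685; 277962685 < 268435456? NO
  n = 80: C(80, 6) = 300500200; 300500200 < 268435456? NO
  n = 81: C(81, 6) = 324540216; 324540216 < 268435456? NO
The largest n with C(n, 6) < 268435456 is n = 78 (where E[X] = 256851595/268435456 ≈ 0.957). Hence R_4(6) > 78, i.e. R_4(6) ≥ 79.

Largest n = 78; hence R_4(6) > 78.


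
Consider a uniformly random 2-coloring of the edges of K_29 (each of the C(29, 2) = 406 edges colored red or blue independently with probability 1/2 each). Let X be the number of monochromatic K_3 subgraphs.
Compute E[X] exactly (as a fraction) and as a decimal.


Let X = Σ_S X_S over the C(29, 3) = 3654 subsets S of size 3, where X_S = 1 if the K_3 on S is monochromatic.
For a fixed S, the K_3 on S has C(3, 2) = 3 edges. P[all 3 edges red] = (1/2)^3, and likewise for blue, so P[monochromatic] = 2·(1/2)^3 = 2^{1 − 3} = 1/4.
Summing: E[X] = C(29, 3) · 2^{1 − 3} = 3654 · 1/4 = 1827/2.
Numerically: E[X] ≈ 913.50000.

E[X] = C(29,3)·2^(1−C(3,2)) = 1827/2 ≈ 913.50000.


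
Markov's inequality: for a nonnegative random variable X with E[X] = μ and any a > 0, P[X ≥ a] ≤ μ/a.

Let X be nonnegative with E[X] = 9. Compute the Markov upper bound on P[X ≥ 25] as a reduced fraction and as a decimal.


μ = E[X] = 9, a = 25.
Markov: P[X ≥ 25] ≤ μ/a = (9)/25 = 9/25.
Numerically: ≈ 0.3600.
(Since a = 25 > μ = 9.0000, the bound 9/25 is < 1 and informative.)

P[X ≥ 25] ≤ 9/25 ≈ 0.3600.


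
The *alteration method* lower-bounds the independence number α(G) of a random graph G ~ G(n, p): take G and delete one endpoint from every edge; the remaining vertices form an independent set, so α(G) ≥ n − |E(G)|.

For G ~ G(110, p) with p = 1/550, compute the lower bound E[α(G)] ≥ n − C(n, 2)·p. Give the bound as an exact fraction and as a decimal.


E[|E(G)|] = C(110, 2)·p = 5995 · (1/550) = 109/10.
E[α(G)] ≥ n − E[|E(G)|] = 110 − 109/10 = 991/10.
Numerically: ≈ 99.10000.
(This is only a lower bound; the true E[α(G)] may be larger.)

E[α(G)] ≥ 991/10 ≈ 99.10000.


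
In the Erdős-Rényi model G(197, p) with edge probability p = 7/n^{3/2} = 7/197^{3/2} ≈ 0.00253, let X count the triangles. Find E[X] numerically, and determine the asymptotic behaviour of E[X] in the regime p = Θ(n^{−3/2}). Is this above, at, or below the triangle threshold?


Number of potential triangles: C(197, 3) = 1254890.
Each occurs with probability p³ ≈ (0.00253)³ ≈ 1.62254e-08.
By linearity: E[X] = C(197, 3)·p³ ≈ 1254890 · 1.62254e-08 ≈ 0.020.
Since α = 3/2 > 1, p = c/n^{3/2} = o(1/n) is below the triangle threshold p ~ 1/n. Asymptotically E[X] ~ (c³/6)·n^{3(1−α)} = (7³/6)·n^{-1.5} → 0, so by Markov's inequality G has no triangles w.h.p.

E[X] ≈ 0.020; in regime p = Θ(1/n^{3/2}) E[X] tends to 0 (below the triangle threshold p ~ 1/n).


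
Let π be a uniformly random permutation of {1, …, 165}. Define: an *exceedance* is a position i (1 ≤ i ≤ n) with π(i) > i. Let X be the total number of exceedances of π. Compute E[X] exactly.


Write X = Σ_{i=1}^{165} X_i, where X_i = 1_{π(i) > i}.
For each fixed i, π(i) is uniform over {1, …, 165} (marginal of a uniform permutation), so P[π(i) > i] = (n − i)/n. Summing: Σ_{i=1}^{165} (n − i)/n = (0 + 1 + … + 164)/165 = 165(165 − 1)/(2·165) = (165 − 1)/2.
Hence E[X] = Σ_{i=1}^{165} (165 − i)/165 = 82 ≈ 82.000000.

E[X] = 82 = 82.000000.


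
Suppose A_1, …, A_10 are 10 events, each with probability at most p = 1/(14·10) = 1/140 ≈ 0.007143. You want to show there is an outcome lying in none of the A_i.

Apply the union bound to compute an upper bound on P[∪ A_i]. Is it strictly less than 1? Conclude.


Union bound: P[∪_{i=1}^{10} A_i] ≤ Σ_i P[A_i] ≤ 10·p = 10·(1/140) = 1/14.
Numerically: 1/14 ≈ 0.071429.
Is 1/14 < 1? YES.
Since P[∪ A_i] ≤ 1/14 < 1, the complement has P[∩ A_i^c] ≥ 1 − 1/14 = 13/14 > 0, so some outcome avoids every A_i.

10·p = 1/14 ≈ 0.071429; existence CERTIFIED by the union bound.


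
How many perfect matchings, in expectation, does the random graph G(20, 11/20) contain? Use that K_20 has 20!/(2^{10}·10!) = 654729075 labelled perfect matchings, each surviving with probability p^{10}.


K_20 has 20!/(2^{10}·10!) = 654729075 labelled perfect matchings.
For each such perfect matching H, let X_H = 1 if all 10 edges of H are present in G. Then P[X_H = 1] = p^{10} = (11/20)^{10} = 25937424601/10240000000000.
By linearity of expectation: E[X] = Σ_H E[X_H] = 654729075 · p^{10} = 654729075 · 25937424601/10240000000000 = 679279440675798963/409600000000.
Numerically: E[X] ≈ 1.658e+06.

E[X] = 654729075 · (11/20)^{10} = 679279440675798963/409600000000 ≈ 1.658e+06.


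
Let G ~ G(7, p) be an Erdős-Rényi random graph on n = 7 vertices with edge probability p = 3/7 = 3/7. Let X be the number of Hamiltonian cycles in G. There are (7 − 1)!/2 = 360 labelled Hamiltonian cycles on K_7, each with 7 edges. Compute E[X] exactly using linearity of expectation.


K_7 has (7 − 1)!/2 = 360 labelled Hamiltonian cycles.
For each such Hamiltonian cycle H, let X_H = 1 if all 7 edges of H are present in G. Then P[X_H = 1] = p^{7} = (3/7)^{7} = 2187/823543.
By linearity of expectation: E[X] = Σ_H E[X_H] = 360 · p^{7} = 360 · 2187/823543 = 787320/823543.
Numerically: E[X] ≈ 0.956016.

E[X] = 360 · (3/7)^{7} = 787320/823543 ≈ 0.956016.


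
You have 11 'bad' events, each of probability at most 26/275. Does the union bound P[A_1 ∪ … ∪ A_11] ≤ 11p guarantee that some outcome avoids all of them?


Union bound: P[∪_{i=1}^{11} A_i] ≤ Σ_i P[A_i] ≤ 11·p = 11·(26/275) = 26/25.
Numerically: 26/25 ≈ 1.040.
Is 26/25 < 1? NO.
Since the bound 26/25 is ≥ 1, the union bound is uninformative here; it does NOT by itself certify existence.

11·p = 26/25 ≈ 1.040; existence NOT certified by the union bound.


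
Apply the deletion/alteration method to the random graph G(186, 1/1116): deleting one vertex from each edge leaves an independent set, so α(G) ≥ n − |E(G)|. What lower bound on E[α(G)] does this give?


E[|E(G)|] = C(186, 2)·p = 17205 · (1/1116) = 185/12.
E[α(G)] ≥ n − E[|E(G)|] = 186 − 185/12 = 2047/12.
Numerically: ≈ 170.5833.
(This is only a lower bound; the true E[α(G)] may be larger.)

E[α(G)] ≥ 2047/12 ≈ 170.5833.


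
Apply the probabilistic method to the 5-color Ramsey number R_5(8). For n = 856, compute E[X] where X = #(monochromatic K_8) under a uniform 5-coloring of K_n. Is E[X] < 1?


E[X] = C(856, 8) · 5^{1 − 28} = 6918660634157180775 · 5^{−27} = 6918660634157180775/7450580596923828125.
As a reduced fraction: E[X] = 276746425366287231/298023223876953125 ≈ 0.929.
Is E[X] < 1? YES.
Since E[X] < 1, there exists a 5-coloring of K_{856} with no monochromatic K_8; hence R_5(8) > 856.

E[X] = 276746425366287231/298023223876953125 ≈ 0.929; E[X] < 1, so R_5(8) > 856.


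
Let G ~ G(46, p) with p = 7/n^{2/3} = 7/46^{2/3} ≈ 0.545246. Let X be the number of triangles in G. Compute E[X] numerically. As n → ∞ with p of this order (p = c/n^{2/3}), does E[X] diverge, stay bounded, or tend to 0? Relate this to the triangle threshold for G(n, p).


Number of potential triangles: C(46, 3) = 15180.
Each occurs with probability p³ ≈ (0.545246)³ ≈ 1.62098299e-01.
By linearity: E[X] = C(46, 3)·p³ ≈ 15180 · 1.62098299e-01 ≈ 2460.652174.
Since α = 2/3 < 1, p = c/n^{2/3} ≫ 1/n is above the triangle threshold p ~ 1/n. Asymptotically E[X] ~ (c³/6)·n^{3(1−α)} = (7³/6)·n^{1} → ∞; triangles are abundant w.h.p.

E[X] ≈ 2460.652174; in regime p = Θ(1/n^{2/3}) E[X] diverges (above the triangle threshold p ~ 1/n).


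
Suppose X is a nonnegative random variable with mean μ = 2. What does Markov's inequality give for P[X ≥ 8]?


μ = E[X] = 2, a = 8.
Markov: P[X ≥ 8] ≤ μ/a = (2)/8 = 1/4.
Numerically: ≈ 0.250.
(Since a = 8 > μ = 2.000, the bound 1/4 is < 1 and informative.)

P[X ≥ 8] ≤ 1/4 ≈ 0.250.


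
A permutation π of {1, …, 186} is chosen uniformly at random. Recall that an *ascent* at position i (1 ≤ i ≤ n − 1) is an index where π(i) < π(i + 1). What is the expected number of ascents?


Write X = Σ X_I over i = 1, …, 185, with X_I the indicator of one ascent.
There are 185 indicators.
For each fixed i, the pair (π(i), π(i+1)) is a uniformly random ordered pair of distinct values from {1, …, 186}; by symmetry P[π(i) < π(i+1)] = 1/2.
By linearity: E[X] = 185 · (1/2) = (186 − 1) · (1/2) = 185/2 ≈ 92.50000.

E[X] = 185/2 = 92.50000.


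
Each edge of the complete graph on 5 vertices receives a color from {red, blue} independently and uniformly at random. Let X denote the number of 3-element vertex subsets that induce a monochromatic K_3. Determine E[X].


Let X = Σ_S X_S over the C(5, 3) = 10 subsets S of size 3, where X_S = 1 if the K_3 on S is monochromatic.
For a fixed S, the K_3 on S has C(3, 2) = 3 edges. P[all 3 edges red] = (1/2)^3, and likewise for blue, so P[monochromatic] = 2·(1/2)^3 = 2^{1 − 3} = 1/4.
Summing: E[X] = C(5, 3) · 2^{1 − 3} = 10 · 1/4 = 5/2.
Numerically: E[X] ≈ 2.50000.

E[X] = C(5,3)·2^(1−C(3,2)) = 5/2 ≈ 2.50000.


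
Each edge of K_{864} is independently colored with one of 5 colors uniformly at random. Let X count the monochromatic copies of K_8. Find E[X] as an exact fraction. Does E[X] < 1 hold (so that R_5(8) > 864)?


E[X] = C(864, 8) · 5^{1 − 28} = 7455455062926006708 · 5^{−27} = 7455455062926006708/7450580596923828125.
As a reduced fraction: E[X] = 7455455062926006708/7450580596923828125 ≈ 1.00065.
Is E[X] < 1? NO.
Since E[X] ≥ 1, the first-moment bound is inconclusive at n = 864; it does NOT by itself certify R_5(8) > 864.

E[X] = 7455455062926006708/7450580596923828125 ≈ 1.00065; E[X] ≥ 1; first-moment method inconclusive here.


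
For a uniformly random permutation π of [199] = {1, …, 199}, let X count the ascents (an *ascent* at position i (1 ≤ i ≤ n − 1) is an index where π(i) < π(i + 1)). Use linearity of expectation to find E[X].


Write X = Σ X_I over i = 1, …, 198, with X_I the indicator of one ascent.
There are 198 indicators.
For each fixed i, the pair (π(i), π(i+1)) is a uniformly random ordered pair of distinct values from {1, …, 199}; by symmetry P[π(i) < π(i+1)] = 1/2.
By linearity: E[X] = 198 · (1/2) = (199 − 1) · (1/2) = 99 ≈ 99.00000.

E[X] = 99 = 99.00000.


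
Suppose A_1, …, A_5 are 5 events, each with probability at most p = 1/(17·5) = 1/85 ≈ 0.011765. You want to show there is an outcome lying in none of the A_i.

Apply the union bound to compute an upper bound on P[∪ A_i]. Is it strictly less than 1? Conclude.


Union bound: P[∪_{i=1}^{5} A_i] ≤ Σ_i P[A_i] ≤ 5·p = 5·(1/85) = 1/17.
Numerically: 1/17 ≈ 0.058824.
Is 1/17 < 1? YES.
Since P[∪ A_i] ≤ 1/17 < 1, the complement has P[∩ A_i^c] ≥ 1 − 1/17 = 16/17 > 0, so some outcome avoids every A_i.

5·p = 1/17 ≈ 0.058824; existence CERTIFIED by the union bound.


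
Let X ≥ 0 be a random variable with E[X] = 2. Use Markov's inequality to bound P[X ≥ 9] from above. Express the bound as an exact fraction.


μ = E[X] = 2, a = 9.
Markov: P[X ≥ 9] ≤ μ/a = (2)/9 = 2/9.
Numerically: ≈ 0.222222.
(Since a = 9 > μ = 2.000000, the bound 2/9 is < 1 and informative.)

P[X ≥ 9] ≤ 2/9 ≈ 0.222222.


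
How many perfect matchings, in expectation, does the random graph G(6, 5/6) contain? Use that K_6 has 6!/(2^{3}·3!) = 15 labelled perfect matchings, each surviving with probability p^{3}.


K_6 has 6!/(2^{3}·3!) = 15 labelled perfect matchings.
For each such perfect matching H, let X_H = 1 if all 3 edges of H are present in G. Then P[X_H = 1] = p^{3} = (5/6)^{3} = 125/216.
By linearity: E[X] = Σ_H E[X_H] = 15 · p^{3} = 15 · 125/216 = 625/72.
Numerically: E[X] ≈ 8.6806.

E[X] = 15 · (5/6)^{3} = 625/72 ≈ 8.6806.


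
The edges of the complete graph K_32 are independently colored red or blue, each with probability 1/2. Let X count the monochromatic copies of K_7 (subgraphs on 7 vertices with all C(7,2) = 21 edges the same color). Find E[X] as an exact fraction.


Let X = Σ_S X_S over the C(32, 7) = 3365856 subsets S of size 7, where X_S = 1 if the K_7 on S is monochromatic.
For a fixed S, the K_7 on S has C(7, 2) = 21 edges. P[all 21 edges red] = (1/2)^21, and likewise for blue, so P[monochromatic] = 2·(1/2)^21 = 2^{1 − 21} = 1/1048576.
Summing: E[X] = C(32, 7) · 2^{1 − 21} = 3365856 · 1/1048576 = 105183/32768.
Numerically: E[X] ≈ 3.20993.

E[X] = C(32,7)·2^(1−C(7,2)) = 105183/32768 ≈ 3.20993.


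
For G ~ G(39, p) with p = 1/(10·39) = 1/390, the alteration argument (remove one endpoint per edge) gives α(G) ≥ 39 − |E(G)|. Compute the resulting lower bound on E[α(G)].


E[|E(G)|] = C(39, 2)·p = 741 · (1/390) = 19/10.
E[α(G)] ≥ n − E[|E(G)|] = 39 − 19/10 = 371/10.
Numerically: ≈ 37.100.
(This is only a lower bound; the true E[α(G)] may be larger.)

E[α(G)] ≥ 371/10 ≈ 37.100.


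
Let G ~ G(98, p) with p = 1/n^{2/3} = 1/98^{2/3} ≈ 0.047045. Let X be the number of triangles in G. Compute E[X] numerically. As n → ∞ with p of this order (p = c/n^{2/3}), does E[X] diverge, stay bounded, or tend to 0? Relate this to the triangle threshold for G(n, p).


Number of potential triangles: C(98, 3) = 152096.
Each occurs with probability p³ ≈ (0.047045)³ ≈ 1.0412328e-04.
By linearity: E[X] = C(98, 3)·p³ ≈ 152096 · 1.0412328e-04 ≈ 15.83673.
Since α = 2/3 < 1, p = c/n^{2/3} ≫ 1/n is above the triangle threshold p ~ 1/n. Asymptotically E[X] ~ (c³/6)·n^{3(1−α)} = (1³/6)·n^{1} → ∞; triangles are abundant w.h.p.

E[X] ≈ 15.83673; in regime p = Θ(1/n^{2/3}) E[X] diverges (above the triangle threshold p ~ 1/n).


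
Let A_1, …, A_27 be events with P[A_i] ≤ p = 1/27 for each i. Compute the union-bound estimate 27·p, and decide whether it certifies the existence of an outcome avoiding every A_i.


Union bound: P[∪_{i=1}^{27} A_i] ≤ Σ_i P[A_i] ≤ 27·p = 27·(1/27) = 1.
Numerically: 1 ≈ 1.0000000.
Is 1 < 1? NO.
Since the bound 1 is ≥ 1, the union bound is uninformative here; it does NOT by itself certify existence.

27·p = 1 ≈ 1.0000000; existence NOT certified by the union bound.


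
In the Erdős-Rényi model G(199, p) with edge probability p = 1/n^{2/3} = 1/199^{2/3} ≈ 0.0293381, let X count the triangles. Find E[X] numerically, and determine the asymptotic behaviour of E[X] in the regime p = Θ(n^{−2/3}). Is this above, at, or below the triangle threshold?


Number of potential triangles: C(199, 3) = 1293699.
Each occurs with probability p³ ≈ (0.0293381)³ ≈ 2.52518876e-05.
By linearity: E[X] = C(199, 3)·p³ ≈ 1293699 · 2.52518876e-05 ≈ 32.668342.
Since α = 2/3 < 1, p = c/n^{2/3} ≫ 1/n is above the triangle threshold p ~ 1/n. Asymptotically E[X] ~ (c³/6)·n^{3(1−α)} = (1³/6)·n^{1} → ∞; triangles are abundant w.h.p.

E[X] ≈ 32.668342; in regime p = Θ(1/n^{2/3}) E[X] diverges (above the triangle threshold p ~ 1/n).


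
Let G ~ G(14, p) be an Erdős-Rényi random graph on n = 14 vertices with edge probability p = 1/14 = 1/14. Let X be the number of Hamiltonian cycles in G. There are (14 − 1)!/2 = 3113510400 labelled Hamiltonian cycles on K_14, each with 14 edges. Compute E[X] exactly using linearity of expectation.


K_14 has (14 − 1)!/2 = 3113510400 labelled Hamiltonian cycles.
For each such Hamiltonian cycle H, let X_H = 1 if all 14 edges of H are present in G. Then P[X_H = 1] = p^{14} = (1/14)^{14} = 1/11112006825558016.
By linearity of expectation: E[X] = Σ_H E[X_H] = 3113510400 · p^{14} = 3113510400 · 1/11112006825558016 = 868725/3100448333024.
Numerically: E[X] ≈ 2.8019e-07.

E[X] = 3113510400 · (1/14)^{14} = 868725/3100448333024 ≈ 2.8019e-07.


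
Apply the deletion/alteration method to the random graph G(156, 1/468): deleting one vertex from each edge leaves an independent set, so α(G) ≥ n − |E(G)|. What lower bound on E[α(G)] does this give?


E[|E(G)|] = C(156, 2)·p = 12090 · (1/468) = 155/6.
E[α(G)] ≥ n − E[|E(G)|] = 156 − 155/6 = 781/6.
Numerically: ≈ 130.166667.
(This is only a lower bound; the true E[α(G)] may be larger.)

E[α(G)] ≥ 781/6 ≈ 130.166667.


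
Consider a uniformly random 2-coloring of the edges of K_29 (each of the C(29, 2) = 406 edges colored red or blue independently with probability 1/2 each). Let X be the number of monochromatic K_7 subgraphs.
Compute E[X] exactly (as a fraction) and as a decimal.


Let X = Σ_S X_S over the C(29, 7) = 1560780 subsets S of size 7, where X_S = 1 if the K_7 on S is monochromatic.
For a fixed S, the K_7 on S has C(7, 2) = 21 edges. P[all 21 edges red] = (1/2)^21, and likewise for blue, so P[monochromatic] = 2·(1/2)^21 = 2^{1 − 21} = 1/1048576.
By linearity: E[X] = C(29, 7) · 2^{1 − 21} = 1560780 · 1/1048576 = 390195/262144.
Numerically: E[X] ≈ 1.48848.

E[X] = C(29,7)·2^(1−C(7,2)) = 390195/262144 ≈ 1.48848.


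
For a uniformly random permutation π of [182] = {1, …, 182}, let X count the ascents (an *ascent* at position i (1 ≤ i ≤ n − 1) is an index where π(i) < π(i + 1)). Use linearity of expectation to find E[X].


Write X = Σ X_I over i = 1, …, 181, with X_I the indicator of one ascent.
There are 181 indicators.
For each fixed i, the pair (π(i), π(i+1)) is a uniformly random ordered pair of distinct values from {1, …, 182}; by symmetry P[π(i) < π(i+1)] = 1/2.
By linearity: E[X] = 181 · (1/2) = (182 − 1) · (1/2) = 181/2 ≈ 90.5000.

E[X] = 181/2 = 90.5000.


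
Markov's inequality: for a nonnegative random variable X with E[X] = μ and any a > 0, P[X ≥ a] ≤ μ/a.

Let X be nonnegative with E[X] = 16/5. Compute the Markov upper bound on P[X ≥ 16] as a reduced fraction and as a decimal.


μ = E[X] = 16/5, a = 16.
Markov: P[X ≥ 16] ≤ μ/a = (16/5)/16 = 1/5.
Numerically: ≈ 0.200.
(Since a = 16 > μ = 3.200, the bound 1/5 is < 1 and informative.)

P[X ≥ 16] ≤ 1/5 ≈ 0.200.


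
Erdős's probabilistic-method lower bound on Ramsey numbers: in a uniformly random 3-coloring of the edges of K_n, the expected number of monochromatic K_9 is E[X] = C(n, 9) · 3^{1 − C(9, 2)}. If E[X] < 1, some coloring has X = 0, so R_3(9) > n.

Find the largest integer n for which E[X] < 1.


We need C(n, 9) · 3^{1 − 36} < 1, i.e. C(n, 9) < 3^{36 − 1} = 50031545098999707.
Check values of n near the boundary:
  n = 297: C(297, 9) = 43842345008337645; 43842345008337645 < 50031545098999707? YES
  n = 298: C(298, 9) = 45207677551849890; 45207677551849890 < 50031545098999707? YES
  n = 299: C(299, 9) = 46610674441390059; 46610674441390059 < 50031545098999707? YES
  n = 300: C(300, 9) = 48052241692154700; 48052241692154700 < 50031545098999707? YES
  n = 301: C(301, 9) = 49533303936090975; 49533303936090975 < 50031545098999707? YES
  n = 302: C(302, 9) = 51054804739588650; 51054804739588650 < 50031545098999707? NO
  n = 303: C(303, 9) = 52617706925494425; 52617706925494425 < 50031545098999707? NO
The largest n with C(n, 9) < 50031545098999707 is n = 301 (where E[X] = 16511101312030325/16677181699666569 ≈ 0.990041). Hence R_3(9) > 301, i.e. R_3(9) ≥ 302.

Largest n = 301; hence R_3(9) > 301.


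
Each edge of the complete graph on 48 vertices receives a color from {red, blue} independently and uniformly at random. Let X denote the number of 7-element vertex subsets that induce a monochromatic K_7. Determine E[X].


Let X = Σ_S X_S over the C(48, 7) = 73629072 subsets S of size 7, where X_S = 1 if the K_7 on S is monochromatic.
For a fixed S, the K_7 on S has C(7, 2) = 21 edges. P[all 21 edges red] = (1/2)^21, and likewise for blue, so P[monochromatic] = 2·(1/2)^21 = 2^{1 − 21} = 1/1048576.
By linearity of expectation: E[X] = C(48, 7) · 2^{1 − 21} = 73629072 · 1/1048576 = 4601817/65536.
Numerically: E[X] ≈ 70.218155.

E[X] = C(48,7)·2^(1−C(7,2)) = 4601817/65536 ≈ 70.218155.


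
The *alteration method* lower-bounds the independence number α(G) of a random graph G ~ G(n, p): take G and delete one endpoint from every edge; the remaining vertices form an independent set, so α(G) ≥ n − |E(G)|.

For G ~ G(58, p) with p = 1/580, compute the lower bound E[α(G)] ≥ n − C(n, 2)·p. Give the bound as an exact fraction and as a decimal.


E[|E(G)|] = C(58, 2)·p = 1653 · (1/580) = 57/20.
E[α(G)] ≥ n − E[|E(G)|] = 58 − 57/20 = 1103/20.
Numerically: ≈ 55.150000.
(This is only a lower bound; the true E[α(G)] may be larger.)

E[α(G)] ≥ 1103/20 ≈ 55.150000.


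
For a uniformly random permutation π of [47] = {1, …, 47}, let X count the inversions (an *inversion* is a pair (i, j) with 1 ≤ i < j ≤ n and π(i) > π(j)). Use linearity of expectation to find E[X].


Write X = Σ X_I over the C(47, 2) = 1081 pairs i < j, with X_I the indicator of one inversion.
There are 1081 indicators.
For each fixed pair i < j, the values π(i) and π(j) are two distinct elements of {1, …, 47} in uniformly random order; by symmetry P[π(i) > π(j)] = 1/2.
By linearity: E[X] = 1081 · (1/2) = C(47, 2) · (1/2) = 1081/2 = 1081/2 ≈ 540.5000.

E[X] = 1081/2 = 540.5000.


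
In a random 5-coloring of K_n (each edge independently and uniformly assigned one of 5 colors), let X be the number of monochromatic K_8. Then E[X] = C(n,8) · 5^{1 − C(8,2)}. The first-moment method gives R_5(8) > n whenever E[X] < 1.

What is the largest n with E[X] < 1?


We need C(n, 8) · 5^{1 − 28} < 1, i.e. C(n, 8) < 5^{28 − 1} = 7450580596923828125.
Check values of n near the boundary:
  n = 859: C(859, 8) = 7115855595170747139; 7115855595170747139 < 7450580596923828125? YES
  n = 860: C(860, 8) = 7182671140665308145; 7182671140665308145 < 7450580596923828125? YES
  n = 861: C(861, 8) = 7250034996615275865; 7250034996615275865 < 7450580596923828125? YES
  n = 862: C(862, 8) = 7317951015318931845; 7317951015318931845 < 7450580596923828125? YES
  n = 863: C(863, 8) = 7386423071602617757; 7386423071602617757 < 7450580596923828125? YES
  n = 864: C(864, 8) = 7455455062926006708; 7455455062926006708 < 7450580596923828125? NO
  n = 865: C(865, 8) = 7525050909487743060; 7525050909487743060 < 7450580596923828125? NO
The largest n with C(n, 8) < 7450580596923828125 is n = 863 (where E[X] = 7386423071602617757/7450580596923828125 ≈ 0.9914). Hence R_5(8) > 863, i.e. R_5(8) ≥ 864.

Largest n = 863; hence R_5(8) > 863.


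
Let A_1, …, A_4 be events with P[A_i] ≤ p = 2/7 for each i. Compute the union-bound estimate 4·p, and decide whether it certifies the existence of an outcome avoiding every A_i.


Union bound: P[∪_{i=1}^{4} A_i] ≤ Σ_i P[A_i] ≤ 4·p = 4·(2/7) = 8/7.
Numerically: 8/7 ≈ 1.1428571.
Is 8/7 < 1? NO.
Since the bound 8/7 is ≥ 1, the union bound is uninformative here; it does NOT by itself certify existence.

4·p = 8/7 ≈ 1.1428571; existence NOT certified by the union bound.


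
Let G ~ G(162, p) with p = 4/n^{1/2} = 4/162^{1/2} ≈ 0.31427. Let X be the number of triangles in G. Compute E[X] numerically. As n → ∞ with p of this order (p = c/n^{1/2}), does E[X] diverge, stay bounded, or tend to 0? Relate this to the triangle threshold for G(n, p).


Number of potential triangles: C(162, 3) = 695520.
Each occurs with probability p³ ≈ (0.31427)³ ≈ 3.1038981e-02.
By linearity: E[X] = C(162, 3)·p³ ≈ 695520 · 3.1038981e-02 ≈ 21588.23192.
Since α = 1/2 < 1, p = c/n^{1/2} ≫ 1/n is above the triangle threshold p ~ 1/n. Asymptotically E[X] ~ (c³/6)·n^{3(1−α)} = (4³/6)·n^{1.5} → ∞; triangles are abundant w.h.p.

E[X] ≈ 21588.23192; in regime p = Θ(1/n^{1/2}) E[X] diverges (above the triangle threshold p ~ 1/n).


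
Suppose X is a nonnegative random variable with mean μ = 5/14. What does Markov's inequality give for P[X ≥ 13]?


μ = E[X] = 5/14, a = 13.
Markov: P[X ≥ 13] ≤ μ/a = (5/14)/13 = 5/182.
Numerically: ≈ 0.02747.
(Since a = 13 > μ = 0.35714, the bound 5/182 is < 1 and informative.)

P[X ≥ 13] ≤ 5/182 ≈ 0.02747.


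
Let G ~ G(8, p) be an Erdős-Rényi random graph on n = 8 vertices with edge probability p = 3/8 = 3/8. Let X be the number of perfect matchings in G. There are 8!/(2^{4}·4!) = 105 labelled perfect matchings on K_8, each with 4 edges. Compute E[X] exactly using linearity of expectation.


K_8 has 8!/(2^{4}·4!) = 105 labelled perfect matchings.
For each such perfect matching H, let X_H = 1 if all 4 edges of H are present in G. Then P[X_H = 1] = p^{4} = (3/8)^{4} = 81/4096.
By linearity: E[X] = Σ_H E[X_H] = 105 · p^{4} = 105 · 81/4096 = 8505/4096.
Numerically: E[X] ≈ 2.0764.

E[X] = 105 · (3/8)^{4} = 8505/4096 ≈ 2.0764.


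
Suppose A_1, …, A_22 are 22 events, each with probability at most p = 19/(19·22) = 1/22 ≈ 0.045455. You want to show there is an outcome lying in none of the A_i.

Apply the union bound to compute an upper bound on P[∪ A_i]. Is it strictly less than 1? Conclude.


Union bound: P[∪_{i=1}^{22} A_i] ≤ Σ_i P[A_i] ≤ 22·p = 22·(1/22) = 1.
Numerically: 1 ≈ 1.000000.
Is 1 < 1? NO.
Since the bound 1 is ≥ 1, the union bound is uninformative here; it does NOT by itself certify existence.

22·p = 1 ≈ 1.000000; existence NOT certified by the union bound.


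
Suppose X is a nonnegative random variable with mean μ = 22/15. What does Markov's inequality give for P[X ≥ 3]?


μ = E[X] = 22/15, a = 3.
Markov: P[X ≥ 3] ≤ μ/a = (22/15)/3 = 22/45.
Numerically: ≈ 0.48889.
(Since a = 3 > μ = 1.46667, the bound 22/45 is < 1 and informative.)

P[X ≥ 3] ≤ 22/45 ≈ 0.48889.


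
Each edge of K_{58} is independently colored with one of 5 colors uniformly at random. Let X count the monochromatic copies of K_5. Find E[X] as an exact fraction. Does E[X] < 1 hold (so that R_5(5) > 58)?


E[X] = C(58, 5) · 5^{1 − 10} = 4582116 · 5^{−9} = 4582116/1953125.
As a reduced fraction: E[X] = 4582116/1953125 ≈ 2.3460434.
Is E[X] < 1? NO.
Since E[X] ≥ 1, the first-moment bound is inconclusive at n = 58; it does NOT by itself certify R_5(5) > 58.

E[X] = 4582116/1953125 ≈ 2.3460434; E[X] ≥ 1; first-moment method inconclusive here.


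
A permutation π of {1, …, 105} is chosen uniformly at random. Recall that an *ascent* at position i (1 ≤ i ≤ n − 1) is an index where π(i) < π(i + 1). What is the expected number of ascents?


Write X = Σ X_I over i = 1, …, 104, with X_I the indicator of one ascent.
There are 104 indicators.
For each fixed i, the pair (π(i), π(i+1)) is a uniformly random ordered pair of distinct values from {1, …, 105}; by symmetry P[π(i) < π(i+1)] = 1/2.
By linearity: E[X] = 104 · (1/2) = (105 − 1) · (1/2) = 52 ≈ 52.0000.

E[X] = 52 = 52.0000.


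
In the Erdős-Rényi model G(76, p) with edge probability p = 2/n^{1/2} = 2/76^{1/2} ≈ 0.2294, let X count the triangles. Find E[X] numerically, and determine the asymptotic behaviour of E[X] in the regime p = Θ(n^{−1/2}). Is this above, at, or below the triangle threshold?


Number of potential triangles: C(76, 3) = 70300.
Each occurs with probability p³ ≈ (0.2294)³ ≈ 1.207451e-02.
By linearity: E[X] = C(76, 3)·p³ ≈ 70300 · 1.207451e-02 ≈ 848.8382.
Since α = 1/2 < 1, p = c/n^{1/2} ≫ 1/n is above the triangle threshold p ~ 1/n. Asymptotically E[X] ~ (c³/6)·n^{3(1−α)} = (2³/6)·n^{1.5} → ∞; triangles are abundant w.h.p.

E[X] ≈ 848.8382; in regime p = Θ(1/n^{1/2}) E[X] diverges (above the triangle threshold p ~ 1/n).


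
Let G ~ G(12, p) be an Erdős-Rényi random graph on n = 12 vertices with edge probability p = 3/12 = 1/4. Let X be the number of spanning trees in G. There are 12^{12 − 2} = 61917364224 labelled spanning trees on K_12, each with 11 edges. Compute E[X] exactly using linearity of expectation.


K_12 has 12^{12 − 2} = 61917364224 labelled spanning trees.
For each such spanning tree H, let X_H = 1 if all 11 edges of H are present in G. Then P[X_H = 1] = p^{11} = (1/4)^{11} = 1/4194304.
Summing the indicators: E[X] = Σ_H E[X_H] = 61917364224 · p^{11} = 61917364224 · 1/4194304 = 59049/4.
Numerically: E[X] ≈ 14762.

E[X] = 61917364224 · (1/4)^{11} = 59049/4 ≈ 14762.


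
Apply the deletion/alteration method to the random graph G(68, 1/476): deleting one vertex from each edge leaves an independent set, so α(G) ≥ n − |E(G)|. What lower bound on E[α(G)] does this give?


E[|E(G)|] = C(68, 2)·p = 2278 · (1/476) = 67/14.
E[α(G)] ≥ n − E[|E(G)|] = 68 − 67/14 = 885/14.
Numerically: ≈ 63.214.
(This is only a lower bound; the true E[α(G)] may be larger.)

E[α(G)] ≥ 885/14 ≈ 63.214.


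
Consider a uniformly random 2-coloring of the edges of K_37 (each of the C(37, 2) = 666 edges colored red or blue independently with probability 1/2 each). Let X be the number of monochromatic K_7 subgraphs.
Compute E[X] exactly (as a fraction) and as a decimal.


Let X = Σ_S X_S over the C(37, 7) = 10295472 subsets S of size 7, where X_S = 1 if the K_7 on S is monochromatic.
For a fixed S, the K_7 on S has C(7, 2) = 21 edges. P[all 21 edges red] = (1/2)^21, and likewise for blue, so P[monochromatic] = 2·(1/2)^21 = 2^{1 − 21} = 1/1048576.
Summing: E[X] = C(37, 7) · 2^{1 − 21} = 10295472 · 1/1048576 = 643467/65536.
Numerically: E[X] ≈ 9.818527.

E[X] = C(37,7)·2^(1−C(7,2)) = 643467/65536 ≈ 9.818527.


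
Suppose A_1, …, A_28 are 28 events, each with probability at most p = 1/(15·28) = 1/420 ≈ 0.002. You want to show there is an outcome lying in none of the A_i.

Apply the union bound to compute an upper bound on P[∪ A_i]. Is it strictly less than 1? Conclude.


Union bound: P[∪_{i=1}^{28} A_i] ≤ Σ_i P[A_i] ≤ 28·p = 28·(1/420) = 1/15.
Numerically: 1/15 ≈ 0.067.
Is 1/15 < 1? YES.
Since P[∪ A_i] ≤ 1/15 < 1, the complement has P[∩ A_i^c] ≥ 1 − 1/15 = 14/15 > 0, so some outcome avoids every A_i.

28·p = 1/15 ≈ 0.067; existence CERTIFIED by the union bound.


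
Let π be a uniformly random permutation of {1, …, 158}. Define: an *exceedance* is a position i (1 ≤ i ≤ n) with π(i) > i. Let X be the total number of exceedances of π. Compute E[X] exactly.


Write X = Σ_{i=1}^{158} X_i, where X_i = 1_{π(i) > i}.
For each fixed i, π(i) is uniform over {1, …, 158} (marginal of a uniform permutation), so P[π(i) > i] = (n − i)/n. Summing: Σ_{i=1}^{158} (n − i)/n = (0 + 1 + … + 157)/158 = 158(158 − 1)/(2·158) = (158 − 1)/2.
Hence E[X] = Σ_{i=1}^{158} (158 − i)/158 = 157/2 ≈ 78.500.

E[X] = 157/2 = 78.500.


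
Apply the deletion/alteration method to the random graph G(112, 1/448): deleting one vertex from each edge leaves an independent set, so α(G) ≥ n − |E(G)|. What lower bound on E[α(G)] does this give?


E[|E(G)|] = C(112, 2)·p = 6216 · (1/448) = 111/8.
E[α(G)] ≥ n − E[|E(G)|] = 112 − 111/8 = 785/8.
Numerically: ≈ 98.125000.
(This is only a lower bound; the true E[α(G)] may be larger.)

E[α(G)] ≥ 785/8 ≈ 98.125000.


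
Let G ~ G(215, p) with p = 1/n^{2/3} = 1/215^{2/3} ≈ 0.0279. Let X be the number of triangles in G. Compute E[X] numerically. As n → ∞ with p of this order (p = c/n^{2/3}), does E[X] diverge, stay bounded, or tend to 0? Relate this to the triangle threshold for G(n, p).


Number of potential triangles: C(215, 3) = 1633355.
Each occurs with probability p³ ≈ (0.0279)³ ≈ 2.16333e-05.
By linearity: E[X] = C(215, 3)·p³ ≈ 1633355 · 2.16333e-05 ≈ 35.335.
Since α = 2/3 < 1, p = c/n^{2/3} ≫ 1/n is above the triangle threshold p ~ 1/n. Asymptotically E[X] ~ (c³/6)·n^{3(1−α)} = (1³/6)·n^{1} → ∞; triangles are abundant w.h.p.

E[X] ≈ 35.335; in regime p = Θ(1/n^{2/3}) E[X] diverges (above the triangle threshold p ~ 1/n).


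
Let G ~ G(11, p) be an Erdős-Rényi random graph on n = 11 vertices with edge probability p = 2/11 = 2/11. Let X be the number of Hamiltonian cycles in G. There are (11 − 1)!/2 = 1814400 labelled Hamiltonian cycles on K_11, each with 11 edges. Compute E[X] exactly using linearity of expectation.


K_11 has (11 − 1)!/2 = 1814400 labelled Hamiltonian cycles.
For each such Hamiltonian cycle H, let X_H = 1 if all 11 edges of H are present in G. Then P[X_H = 1] = p^{11} = (2/11)^{11} = 2048/285311670611.
By linearity of expectation: E[X] = Σ_H E[X_H] = 1814400 · p^{11} = 1814400 · 2048/285311670611 = 3715891200/285311670611.
Numerically: E[X] ≈ 0.01302.

E[X] = 1814400 · (2/11)^{11} = 3715891200/285311670611 ≈ 0.01302.


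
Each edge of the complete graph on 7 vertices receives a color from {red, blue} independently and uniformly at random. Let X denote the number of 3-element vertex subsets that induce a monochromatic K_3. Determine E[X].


Let X = Σ_S X_S over the C(7, 3) = 35 subsets S of size 3, where X_S = 1 if the K_3 on S is monochromatic.
For a fixed S, the K_3 on S has C(3, 2) = 3 edges. P[all 3 edges red] = (1/2)^3, and likewise for blue, so P[monochromatic] = 2·(1/2)^3 = 2^{1 − 3} = 1/4.
By linearity: E[X] = C(7, 3) · 2^{1 − 3} = 35 · 1/4 = 35/4.
Numerically: E[X] ≈ 8.750.

E[X] = C(7,3)·2^(1−C(3,2)) = 35/4 ≈ 8.750.


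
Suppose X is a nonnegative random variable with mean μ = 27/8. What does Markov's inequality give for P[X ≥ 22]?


μ = E[X] = 27/8, a = 22.
Markov: P[X ≥ 22] ≤ μ/a = (27/8)/22 = 27/176.
Numerically: ≈ 0.15341.
(Since a = 22 > μ = 3.37500, the bound 27/176 is < 1 and informative.)

P[X ≥ 22] ≤ 27/176 ≈ 0.15341.


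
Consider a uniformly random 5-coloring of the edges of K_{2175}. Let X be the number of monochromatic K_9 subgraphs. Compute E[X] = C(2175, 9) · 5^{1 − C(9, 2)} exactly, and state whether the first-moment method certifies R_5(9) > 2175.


E[X] = C(2175, 9) · 5^{1 − 36} = 2952382442121838483046575 · 5^{−35} = 2952382442121838483046575/2910383045673370361328125.
As a reduced fraction: E[X] = 118095297684873539321863/116415321826934814453125 ≈ 1.0144.
Is E[X] < 1? NO.
Since E[X] ≥ 1, the first-moment bound is inconclusive at n = 2175; it does NOT by itself certify R_5(9) > 2175.

E[X] = 118095297684873539321863/116415321826934814453125 ≈ 1.0144; E[X] ≥ 1; first-moment method inconclusive here.


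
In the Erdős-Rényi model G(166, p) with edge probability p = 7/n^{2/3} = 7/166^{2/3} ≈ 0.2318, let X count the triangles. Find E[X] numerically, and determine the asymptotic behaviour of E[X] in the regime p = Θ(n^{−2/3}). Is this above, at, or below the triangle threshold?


Number of potential triangles: C(166, 3) = 748660.
Each occurs with probability p³ ≈ (0.2318)³ ≈ 1.244738e-02.
By linearity: E[X] = C(166, 3)·p³ ≈ 748660 · 1.244738e-02 ≈ 9318.8554.
Since α = 2/3 < 1, p = c/n^{2/3} ≫ 1/n is above the triangle threshold p ~ 1/n. Asymptotically E[X] ~ (c³/6)·n^{3(1−α)} = (7³/6)·n^{1} → ∞; triangles are abundant w.h.p.

E[X] ≈ 9318.8554; in regime p = Θ(1/n^{2/3}) E[X] diverges (above the triangle threshold p ~ 1/n).
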